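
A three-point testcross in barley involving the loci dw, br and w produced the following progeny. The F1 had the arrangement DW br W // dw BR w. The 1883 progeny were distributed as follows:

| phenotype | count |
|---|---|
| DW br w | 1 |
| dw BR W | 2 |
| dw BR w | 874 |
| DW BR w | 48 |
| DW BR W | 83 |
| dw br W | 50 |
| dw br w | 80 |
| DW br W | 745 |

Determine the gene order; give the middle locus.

The two rarest classes, DW br w and dw BR W, are the double crossovers. Comparing them with the parentals, only the w allele has switched, so w is the middle locus and the order is br – w – dw.

w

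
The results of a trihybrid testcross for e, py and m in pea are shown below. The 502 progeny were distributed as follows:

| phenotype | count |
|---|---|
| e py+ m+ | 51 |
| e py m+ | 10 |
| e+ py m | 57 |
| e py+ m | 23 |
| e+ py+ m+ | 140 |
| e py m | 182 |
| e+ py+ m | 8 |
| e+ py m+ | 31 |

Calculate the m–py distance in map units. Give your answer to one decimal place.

14.3 map units

The two most frequent reciprocal classes, e py m and e+ py+ m+, are the parental types, so the F1 was e py m / e+ py+ m+.
The two rarest classes, e py m+ and e+ py+ m, are the double crossovers. Comparing them with the parentals, only the m allele has switched, so m is the middle locus and the order is py – m – e.
Crossovers in the py–m interval produce the single-crossover classes e py+ m and e+ py m+ (23 + 31 = 54) plus the double crossovers (18).
RF(py–m) = (54 + 18) / 502 = 72/502 = 0.1434 → 14.3 map units.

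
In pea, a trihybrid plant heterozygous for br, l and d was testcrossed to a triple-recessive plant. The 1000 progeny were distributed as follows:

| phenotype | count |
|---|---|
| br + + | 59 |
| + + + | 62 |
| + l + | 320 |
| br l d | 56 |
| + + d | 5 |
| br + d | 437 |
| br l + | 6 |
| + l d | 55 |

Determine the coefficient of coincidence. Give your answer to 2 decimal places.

0.68

The two most frequent reciprocal classes, br + d and + l +, are the parental types, so the F1 was br + d / + l +.
The two rarest classes, + + d and br l +, are the double crossovers. Comparing them with the parentals, only the br allele has switched, so br is the middle locus and the order is d – br – l.
d–br: (114 + 11)/1000 = 0.1250; br–l: (118 + 11)/1000 = 0.1290.
Expected DCO frequency = 0.1250 × 0.1290 ≈ 0.01613; observed = 11/1000 ≈ 0.01100.
Coefficient of coincidence = 0.01100/0.01613 ≈ 0.68.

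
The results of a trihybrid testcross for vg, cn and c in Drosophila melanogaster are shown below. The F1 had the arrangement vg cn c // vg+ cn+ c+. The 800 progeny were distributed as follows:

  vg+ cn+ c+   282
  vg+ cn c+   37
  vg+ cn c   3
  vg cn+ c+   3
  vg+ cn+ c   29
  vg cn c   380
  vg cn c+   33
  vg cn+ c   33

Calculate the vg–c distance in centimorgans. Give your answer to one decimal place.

The two rarest classes, vg+ cn c and vg cn+ c+, are the double crossovers. Comparing them with the parentals, only the vg allele has switched, so vg is the middle locus and the order is cn – vg – c.
Crossovers in the vg–c interval produce the single-crossover classes vg cn c+ and vg+ cn+ c (33 + 29 = 62) plus the double crossovers (6).
RF(vg–c) = (62 + 6) / 800 = 68/800 = 0.0850 → 8.5 centimorgans.

8.5 centimorgans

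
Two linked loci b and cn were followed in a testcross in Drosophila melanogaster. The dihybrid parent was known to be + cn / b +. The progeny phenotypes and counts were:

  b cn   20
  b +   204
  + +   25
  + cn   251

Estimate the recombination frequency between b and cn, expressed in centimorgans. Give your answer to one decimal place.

9.0 centimorgans

The recombinant classes are + + and b cn: 25 + 20 = 45.
Recombination frequency = 45/500 = 0.0900 ≈ 9.0%, i.e. 9.0 centimorgans.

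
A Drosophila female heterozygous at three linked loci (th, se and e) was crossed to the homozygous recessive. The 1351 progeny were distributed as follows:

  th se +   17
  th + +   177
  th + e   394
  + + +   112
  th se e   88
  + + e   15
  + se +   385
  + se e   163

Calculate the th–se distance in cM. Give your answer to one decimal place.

The two most frequent reciprocal classes, + se + and th + e, are the parental types, so the F1 was + se + / th + e.
The two rarest classes, th se + and + + e, are the double crossovers. Comparing them with the parentals, only the th allele has switched, so th is the middle locus and the order is e – th – se.
Crossovers in the th–se interval produce the single-crossover classes + + + and th se e (112 + 88 = 200) plus the double crossovers (32).
RF(th–se) = (200 + 32) / 1351 = 232/1351 = 0.1717 → 17.2 cM.

17.2 cM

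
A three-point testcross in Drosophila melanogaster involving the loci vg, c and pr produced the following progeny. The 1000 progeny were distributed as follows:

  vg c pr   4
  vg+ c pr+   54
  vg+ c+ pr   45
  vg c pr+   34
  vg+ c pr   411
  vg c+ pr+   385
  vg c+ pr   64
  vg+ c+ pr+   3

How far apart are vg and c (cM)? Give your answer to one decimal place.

8.6 cM

The two most frequent reciprocal classes, vg c+ pr+ and vg+ c pr, are the parental types, so the F1 was vg c+ pr+ / vg+ c pr.
The two rarest classes, vg+ c+ pr+ and vg c pr, are the double crossovers. Comparing them with the parentals, only the vg allele has switched, so vg is the middle locus and the order is pr – vg – c.
Crossovers in the vg–c interval produce the single-crossover classes vg c pr+ and vg+ c+ pr (34 + 45 = 79) plus the double crossovers (7).
RF(vg–c) = (79 + 7) / 1000 = 86/1000 = 0.0860 → 8.6 cM.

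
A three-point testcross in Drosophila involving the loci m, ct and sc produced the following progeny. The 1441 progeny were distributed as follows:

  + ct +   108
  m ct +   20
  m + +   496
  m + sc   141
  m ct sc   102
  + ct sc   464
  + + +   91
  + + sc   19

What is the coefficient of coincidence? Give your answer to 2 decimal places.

0.84

The two most frequent reciprocal classes, m + + and + ct sc, are the parental types, so the F1 was m + + / + ct sc.
The two rarest classes, m ct + and + + sc, are the double crossovers. Comparing them with the parentals, only the ct allele has switched, so ct is the middle locus and the order is m – ct – sc.
m–ct: (193 + 39)/1441 = 0.1610; ct–sc: (249 + 39)/1441 = 0.1999.
Expected DCO frequency = 0.1610 × 0.1999 ≈ 0.03218; observed = 39/1441 ≈ 0.02706.
Coefficient of coincidence = 0.02706/0.03218 ≈ 0.84.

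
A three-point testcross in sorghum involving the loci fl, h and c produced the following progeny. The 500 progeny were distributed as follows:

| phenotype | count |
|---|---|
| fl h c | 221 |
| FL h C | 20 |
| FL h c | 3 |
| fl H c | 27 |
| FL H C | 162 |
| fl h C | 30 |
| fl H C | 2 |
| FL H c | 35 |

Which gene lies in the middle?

The two most frequent reciprocal classes, fl h c and FL H C, are the parental types, so the F1 was fl h c / FL H C.
The two rarest classes, FL h c and fl H C, are the double crossovers. Comparing them with the parentals, only the fl allele has switched, so fl is the middle locus and the order is h – fl – c.

fl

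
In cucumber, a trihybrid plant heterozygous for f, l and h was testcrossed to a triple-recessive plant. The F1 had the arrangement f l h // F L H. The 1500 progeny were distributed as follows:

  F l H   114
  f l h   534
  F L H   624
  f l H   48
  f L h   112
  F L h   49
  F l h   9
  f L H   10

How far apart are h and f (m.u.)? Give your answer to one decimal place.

7.7 m.u.

The two rarest classes, F l h and f L H, are the double crossovers. Comparing them with the parentals, only the f allele has switched, so f is the middle locus and the order is h – f – l.
Crossovers in the h–f interval produce the single-crossover classes f l H and F L h (48 + 49 = 97) plus the double crossovers (19).
RF(h–f) = (97 + 19) / 1500 = 116/1500 = 0.0773 → 7.7 m.u.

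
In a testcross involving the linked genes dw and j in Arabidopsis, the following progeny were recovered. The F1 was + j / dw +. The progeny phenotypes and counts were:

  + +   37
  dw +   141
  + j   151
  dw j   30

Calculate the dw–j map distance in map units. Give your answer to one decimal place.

The recombinant classes are + + and dw j: 37 + 30 = 67.
Recombination frequency = 67/359 = 0.1866 ≈ 18.7%, i.e. 18.7 map units.

18.7 map units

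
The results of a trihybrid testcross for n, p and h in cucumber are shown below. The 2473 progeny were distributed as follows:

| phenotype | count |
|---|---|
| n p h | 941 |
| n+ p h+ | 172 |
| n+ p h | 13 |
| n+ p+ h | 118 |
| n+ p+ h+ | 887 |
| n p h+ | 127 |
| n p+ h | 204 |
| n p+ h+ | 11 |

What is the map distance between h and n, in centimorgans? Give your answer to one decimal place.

10.9 centimorgans

The two most frequent reciprocal classes, n+ p+ h+ and n p h, are the parental types, so the F1 was n+ p+ h+ / n p h.
The two rarest classes, n p+ h+ and n+ p h, are the double crossovers. Comparing them with the parentals, only the n allele has switched, so n is the middle locus and the order is p – n – h.
Crossovers in the n–h interval produce the single-crossover classes n+ p+ h and n p h+ (118 + 127 = 245) plus the double crossovers (24).
RF(n–h) = (245 + 24) / 2473 = 269/2473 = 0.1088 → 10.9 centimorgans.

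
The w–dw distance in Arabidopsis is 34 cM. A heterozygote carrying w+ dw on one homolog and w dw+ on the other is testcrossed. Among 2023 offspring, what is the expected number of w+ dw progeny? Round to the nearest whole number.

A map distance of 34 cM corresponds to a recombination frequency of 0.340.
The F1 is w+ dw / w dw+, so w+ dw is a parental gamete class with expected frequency (1 − r)/2 = 0.660/2 = 0.3300.
Expected number = 0.3300 × 2023 = 667.59 ≈ 668.

668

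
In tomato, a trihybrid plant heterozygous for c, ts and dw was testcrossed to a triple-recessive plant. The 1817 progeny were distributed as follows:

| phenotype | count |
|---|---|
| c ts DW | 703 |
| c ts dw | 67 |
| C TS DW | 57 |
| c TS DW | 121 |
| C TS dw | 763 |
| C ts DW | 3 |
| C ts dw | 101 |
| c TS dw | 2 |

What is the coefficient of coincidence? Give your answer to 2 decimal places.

The two most frequent reciprocal classes, C TS dw and c ts DW, are the parental types, so the F1 was C TS dw / c ts DW.
The two rarest classes, c TS dw and C ts DW, are the double crossovers. Comparing them with the parentals, only the c allele has switched, so c is the middle locus and the order is ts – c – dw.
ts–c: (222 + 5)/1817 = 0.1249; c–dw: (124 + 5)/1817 = 0.0710.
Expected DCO frequency = 0.1249 × 0.0710 ≈ 0.00887; observed = 5/1817 ≈ 0.00275.
Coefficient of coincidence = 0.00275/0.00887 ≈ 0.31.

0.31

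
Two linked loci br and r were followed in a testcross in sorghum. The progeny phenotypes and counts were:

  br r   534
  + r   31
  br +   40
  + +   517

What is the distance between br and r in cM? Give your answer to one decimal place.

6.3 cM

The two most frequent classes, + + (517) and br r (534), are the parental types, so the F1 was + + / br r.
The recombinant classes are + r and br +: 31 + 40 = 71.
Recombination frequency = 71/1122 = 0.0633 ≈ 6.3%, i.e. 6.3 cM.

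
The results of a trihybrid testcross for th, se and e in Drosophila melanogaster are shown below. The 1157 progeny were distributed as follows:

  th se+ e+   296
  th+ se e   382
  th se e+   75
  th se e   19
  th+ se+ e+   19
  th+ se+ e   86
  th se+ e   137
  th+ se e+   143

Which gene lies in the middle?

th

The two most frequent reciprocal classes, th+ se e and th se+ e+, are the parental types, so the F1 was th+ se e / th se+ e+.
The two rarest classes, th se e and th+ se+ e+, are the double crossovers. Comparing them with the parentals, only the th allele has switched, so th is the middle locus and the order is e – th – se.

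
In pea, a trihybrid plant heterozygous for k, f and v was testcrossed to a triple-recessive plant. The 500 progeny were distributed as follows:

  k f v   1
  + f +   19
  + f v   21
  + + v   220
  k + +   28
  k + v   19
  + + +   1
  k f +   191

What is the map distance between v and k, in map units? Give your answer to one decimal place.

8.0 map units

The two most frequent reciprocal classes, + + v and k f +, are the parental types, so the F1 was + + v / k f +.
The two rarest classes, + + + and k f v, are the double crossovers. Comparing them with the parentals, only the v allele has switched, so v is the middle locus and the order is f – v – k.
Crossovers in the v–k interval produce the single-crossover classes k + v and + f + (19 + 19 = 38) plus the double crossovers (2).
RF(v–k) = (38 + 2) / 500 = 40/500 = 0.0800 → 8.0 map units.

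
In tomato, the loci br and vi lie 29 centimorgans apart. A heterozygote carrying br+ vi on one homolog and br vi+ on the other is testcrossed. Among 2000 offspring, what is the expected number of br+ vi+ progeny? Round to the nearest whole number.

A map distance of 29 centimorgans corresponds to a recombination frequency of 0.290.
The F1 is br+ vi / br vi+, so br+ vi+ is a recombinant gamete class with expected frequency r/2 = 0.290/2 = 0.1450.
Expected number = 0.1450 × 2000 = 290.00 ≈ 290.

290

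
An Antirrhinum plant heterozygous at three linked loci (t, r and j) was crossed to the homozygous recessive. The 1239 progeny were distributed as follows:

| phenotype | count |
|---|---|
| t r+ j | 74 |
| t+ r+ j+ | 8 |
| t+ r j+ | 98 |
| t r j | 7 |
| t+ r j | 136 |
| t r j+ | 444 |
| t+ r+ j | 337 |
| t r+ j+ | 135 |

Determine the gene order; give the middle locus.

The two most frequent reciprocal classes, t+ r+ j and t r j+, are the parental types, so the F1 was t+ r+ j / t r j+.
The two rarest classes, t+ r+ j+ and t r j, are the double crossovers. Comparing them with the parentals, only the j allele has switched, so j is the middle locus and the order is r – j – t.

j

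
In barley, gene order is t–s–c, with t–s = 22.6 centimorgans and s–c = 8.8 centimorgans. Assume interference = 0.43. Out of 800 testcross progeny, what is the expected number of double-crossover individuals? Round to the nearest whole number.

9

Map distances give recombination frequencies of 0.226 and 0.088 for the two intervals.
With interference 0.43 (so coincidence = 0.57), expected double-crossover frequency = 0.226 × 0.088 × 0.57 = 0.01134.
Expected number = 0.01134 × 800 = 9.07 ≈ 9.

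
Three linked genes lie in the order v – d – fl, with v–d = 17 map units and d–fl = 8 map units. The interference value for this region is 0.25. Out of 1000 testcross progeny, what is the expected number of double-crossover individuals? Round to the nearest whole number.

Map distances give recombination frequencies of 0.170 and 0.080 for the two intervals.
With interference 0.25 (so coincidence = 0.75), expected double-crossover frequency = 0.170 × 0.080 × 0.75 = 0.01020.
Expected number = 0.01020 × 1000 = 10.20 ≈ 10.

10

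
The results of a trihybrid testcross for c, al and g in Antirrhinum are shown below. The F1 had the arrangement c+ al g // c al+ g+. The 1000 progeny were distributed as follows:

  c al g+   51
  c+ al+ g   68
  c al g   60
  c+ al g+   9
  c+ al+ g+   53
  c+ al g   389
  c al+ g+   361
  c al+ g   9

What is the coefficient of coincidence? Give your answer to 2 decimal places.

1.00

The two rarest classes, c+ al g+ and c al+ g, are the double crossovers. Comparing them with the parentals, only the g allele has switched, so g is the middle locus and the order is c – g – al.
c–g: (113 + 18)/1000 = 0.1310; g–al: (119 + 18)/1000 = 0.1370.
Expected DCO frequency = 0.1310 × 0.1370 ≈ 0.01795; observed = 18/1000 ≈ 0.01800.
Coefficient of coincidence = 0.01800/0.01795 ≈ 1.00.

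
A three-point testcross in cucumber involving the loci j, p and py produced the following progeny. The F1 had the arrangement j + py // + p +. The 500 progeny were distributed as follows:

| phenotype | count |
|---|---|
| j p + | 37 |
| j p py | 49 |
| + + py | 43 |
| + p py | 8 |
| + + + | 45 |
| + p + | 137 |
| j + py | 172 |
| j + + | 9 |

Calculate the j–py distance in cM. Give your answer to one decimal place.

19.4 cM

The two rarest classes, j + + and + p py, are the double crossovers. Comparing them with the parentals, only the py allele has switched, so py is the middle locus and the order is p – py – j.
Crossovers in the py–j interval produce the single-crossover classes + + py and j p + (43 + 37 = 80) plus the double crossovers (17).
RF(py–j) = (80 + 17) / 500 = 97/500 = 0.1940 → 19.4 cM.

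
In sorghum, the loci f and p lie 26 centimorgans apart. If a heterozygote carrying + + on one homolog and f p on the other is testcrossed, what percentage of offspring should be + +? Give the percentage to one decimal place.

37.0%

A map distance of 26 centimorgans corresponds to a recombination frequency of 0.260.
The F1 is + + / f p, so + + is a parental gamete class with expected frequency (1 − r)/2 = 0.740/2 = 0.3700.
That is 0.3700 = 37.0% of the progeny.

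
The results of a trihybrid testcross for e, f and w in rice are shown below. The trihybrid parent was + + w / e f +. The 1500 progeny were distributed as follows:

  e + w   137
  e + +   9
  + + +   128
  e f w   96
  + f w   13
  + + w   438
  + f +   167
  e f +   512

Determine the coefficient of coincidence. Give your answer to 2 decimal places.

0.41

The two rarest classes, + f w and e + +, are the double crossovers. Comparing them with the parentals, only the f allele has switched, so f is the middle locus and the order is e – f – w.
e–f: (304 + 22)/1500 = 0.2173; f–w: (224 + 22)/1500 = 0.1640.
Expected DCO frequency = 0.2173 × 0.1640 ≈ 0.03564; observed = 22/1500 ≈ 0.01467.
Coefficient of coincidence = 0.01467/0.03564 ≈ 0.41.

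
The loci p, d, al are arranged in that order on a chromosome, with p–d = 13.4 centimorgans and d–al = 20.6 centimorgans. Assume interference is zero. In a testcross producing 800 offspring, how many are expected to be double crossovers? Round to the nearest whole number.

22

Map distances give recombination frequencies of 0.134 and 0.206 for the two intervals.
With no interference, expected double-crossover frequency = 0.134 × 0.206 = 0.02760.
Expected number = 0.02760 × 800 = 22.08 ≈ 22.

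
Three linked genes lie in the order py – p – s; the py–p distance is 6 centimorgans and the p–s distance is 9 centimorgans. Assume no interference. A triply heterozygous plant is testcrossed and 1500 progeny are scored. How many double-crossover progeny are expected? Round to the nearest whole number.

Map distances give recombination frequencies of 0.060 and 0.090 for the two intervals.
With no interference, expected double-crossover frequency = 0.060 × 0.090 = 0.00540.
Expected number = 0.00540 × 1500 = 8.10 ≈ 8.

8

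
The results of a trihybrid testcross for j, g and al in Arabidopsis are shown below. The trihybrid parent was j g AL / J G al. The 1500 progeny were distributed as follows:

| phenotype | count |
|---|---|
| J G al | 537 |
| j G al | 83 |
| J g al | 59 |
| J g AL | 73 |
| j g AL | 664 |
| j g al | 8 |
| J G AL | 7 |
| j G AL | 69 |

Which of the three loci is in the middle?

The two rarest classes, j g al and J G AL, are the double crossovers. Comparing them with the parentals, only the al allele has switched, so al is the middle locus and the order is g – al – j.

al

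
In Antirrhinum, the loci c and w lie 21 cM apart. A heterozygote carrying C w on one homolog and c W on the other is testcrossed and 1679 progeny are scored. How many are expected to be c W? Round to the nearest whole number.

A map distance of 21 cM corresponds to a recombination frequency of 0.210.
The F1 is C w / c W, so c W is a parental gamete class with expected frequency (1 − r)/2 = 0.790/2 = 0.3950.
Expected number = 0.3950 × 1679 = 663.21 ≈ 663.

663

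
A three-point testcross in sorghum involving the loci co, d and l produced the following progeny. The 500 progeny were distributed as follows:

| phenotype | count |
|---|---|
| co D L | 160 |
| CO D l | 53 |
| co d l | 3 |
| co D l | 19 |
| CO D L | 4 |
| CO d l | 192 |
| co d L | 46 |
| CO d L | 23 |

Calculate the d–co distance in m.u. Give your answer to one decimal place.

The two most frequent reciprocal classes, CO d l and co D L, are the parental types, so the F1 was CO d l / co D L.
The two rarest classes, co d l and CO D L, are the double crossovers. Comparing them with the parentals, only the co allele has switched, so co is the middle locus and the order is d – co – l.
Crossovers in the d–co interval produce the single-crossover classes CO D l and co d L (53 + 46 = 99) plus the double crossovers (7).
RF(d–co) = (99 + 7) / 500 = 106/500 = 0.2120 → 21.2 m.u.

21.2 m.u.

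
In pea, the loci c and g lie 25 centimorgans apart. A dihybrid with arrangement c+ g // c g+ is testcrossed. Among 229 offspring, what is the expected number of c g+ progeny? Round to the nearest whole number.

86

A map distance of 25 centimorgans corresponds to a recombination frequency of 0.250.
The F1 is c+ g / c g+, so c g+ is a parental gamete class with expected frequency (1 − r)/2 = 0.750/2 = 0.3750.
Expected number = 0.3750 × 229 = 85.88 ≈ 86.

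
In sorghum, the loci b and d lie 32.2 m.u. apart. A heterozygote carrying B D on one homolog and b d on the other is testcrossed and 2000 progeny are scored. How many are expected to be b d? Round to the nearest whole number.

A map distance of 32.2 m.u. corresponds to a recombination frequency of 0.322.
The F1 is B D / b d, so b d is a parental gamete class with expected frequency (1 − r)/2 = 0.678/2 = 0.3390.
Expected number = 0.3390 × 2000 = 678.00 ≈ 678.

678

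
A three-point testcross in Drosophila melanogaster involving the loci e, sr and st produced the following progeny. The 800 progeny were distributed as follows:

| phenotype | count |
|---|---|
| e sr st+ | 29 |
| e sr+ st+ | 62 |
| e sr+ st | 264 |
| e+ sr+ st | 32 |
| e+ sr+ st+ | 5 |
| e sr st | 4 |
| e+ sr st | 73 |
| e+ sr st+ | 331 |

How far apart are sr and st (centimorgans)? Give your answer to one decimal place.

18.0 centimorgans

The two most frequent reciprocal classes, e+ sr st+ and e sr+ st, are the parental types, so the F1 was e+ sr st+ / e sr+ st.
The two rarest classes, e+ sr+ st+ and e sr st, are the double crossovers. Comparing them with the parentals, only the sr allele has switched, so sr is the middle locus and the order is e – sr – st.
Crossovers in the sr–st interval produce the single-crossover classes e+ sr st and e sr+ st+ (73 + 62 = 135) plus the double crossovers (9).
RF(sr–st) = (135 + 9) / 800 = 144/800 = 0.1800 → 18.0 centimorgans.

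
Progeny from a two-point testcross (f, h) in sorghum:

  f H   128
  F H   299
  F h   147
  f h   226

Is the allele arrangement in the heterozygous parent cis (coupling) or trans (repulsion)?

cis

The two most frequent classes are F H (299) and f h (226); these are the parental (non-recombinant) types.
So the F1 carried F H on one chromosome and f h on the other — the recessive alleles are on the same chromosome (cis / coupling).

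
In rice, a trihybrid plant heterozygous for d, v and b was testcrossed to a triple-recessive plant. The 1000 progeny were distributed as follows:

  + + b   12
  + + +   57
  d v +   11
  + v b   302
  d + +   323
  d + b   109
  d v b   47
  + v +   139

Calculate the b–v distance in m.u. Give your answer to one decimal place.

The two most frequent reciprocal classes, d + + and + v b, are the parental types, so the F1 was d + + / + v b.
The two rarest classes, d v + and + + b, are the double crossovers. Comparing them with the parentals, only the v allele has switched, so v is the middle locus and the order is d – v – b.
Crossovers in the v–b interval produce the single-crossover classes d + b and + v + (109 + 139 = 248) plus the double crossovers (23).
RF(v–b) = (248 + 23) / 1000 = 271/1000 = 0.2710 → 27.1 m.u.

27.1 m.u.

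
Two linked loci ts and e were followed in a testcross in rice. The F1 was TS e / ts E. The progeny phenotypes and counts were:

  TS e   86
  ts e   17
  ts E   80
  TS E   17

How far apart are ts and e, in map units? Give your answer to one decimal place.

The recombinant classes are TS E and ts e: 17 + 17 = 34.
Recombination frequency = 34/200 = 0.1700 ≈ 17.0%, i.e. 17.0 map units.

17.0 map units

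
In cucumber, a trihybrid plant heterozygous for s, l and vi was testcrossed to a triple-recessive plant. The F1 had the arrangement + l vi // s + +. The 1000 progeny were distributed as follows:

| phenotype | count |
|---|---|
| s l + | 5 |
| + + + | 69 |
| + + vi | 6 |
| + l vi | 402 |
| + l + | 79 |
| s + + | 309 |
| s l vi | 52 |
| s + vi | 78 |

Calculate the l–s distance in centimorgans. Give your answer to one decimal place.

13.2 centimorgans

The two rarest classes, + + vi and s l +, are the double crossovers. Comparing them with the parentals, only the l allele has switched, so l is the middle locus and the order is s – l – vi.
Crossovers in the s–l interval produce the single-crossover classes s l vi and + + + (52 + 69 = 121) plus the double crossovers (11).
RF(s–l) = (121 + 11) / 1000 = 132/1000 = 0.1320 → 13.2 centimorgans.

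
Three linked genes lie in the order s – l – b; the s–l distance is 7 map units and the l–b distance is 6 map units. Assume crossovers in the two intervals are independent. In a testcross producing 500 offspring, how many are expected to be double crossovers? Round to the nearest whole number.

2

Map distances give recombination frequencies of 0.070 and 0.060 for the two intervals.
With no interference, expected double-crossover frequency = 0.070 × 0.060 = 0.00420.
Expected number = 0.00420 × 500 = 2.10 ≈ 2.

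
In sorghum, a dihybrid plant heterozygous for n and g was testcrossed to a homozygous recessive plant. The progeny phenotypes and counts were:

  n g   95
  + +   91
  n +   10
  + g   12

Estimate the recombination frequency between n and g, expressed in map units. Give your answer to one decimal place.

The two most frequent classes, + + (91) and n g (95), are the parental types, so the F1 was + + / n g.
The recombinant classes are + g and n +: 12 + 10 = 22.
Recombination frequency = 22/208 = 0.1058 ≈ 10.6%, i.e. 10.6 map units.

10.6 map units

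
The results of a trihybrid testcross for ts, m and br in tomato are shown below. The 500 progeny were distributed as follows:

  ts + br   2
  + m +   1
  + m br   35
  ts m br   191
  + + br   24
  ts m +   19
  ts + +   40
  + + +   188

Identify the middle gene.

The two most frequent reciprocal classes, + + + and ts m br, are the parental types, so the F1 was + + + / ts m br.
The two rarest classes, + m + and ts + br, are the double crossovers. Comparing them with the parentals, only the m allele has switched, so m is the middle locus and the order is ts – m – br.

m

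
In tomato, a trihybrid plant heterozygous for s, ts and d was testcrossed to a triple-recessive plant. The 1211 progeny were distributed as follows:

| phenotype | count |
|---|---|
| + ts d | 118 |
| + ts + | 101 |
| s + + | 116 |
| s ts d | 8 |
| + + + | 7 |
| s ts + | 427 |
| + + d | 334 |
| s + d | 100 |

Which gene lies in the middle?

The two most frequent reciprocal classes, + + d and s ts +, are the parental types, so the F1 was + + d / s ts +.
The two rarest classes, + + + and s ts d, are the double crossovers. Comparing them with the parentals, only the d allele has switched, so d is the middle locus and the order is s – d – ts.

d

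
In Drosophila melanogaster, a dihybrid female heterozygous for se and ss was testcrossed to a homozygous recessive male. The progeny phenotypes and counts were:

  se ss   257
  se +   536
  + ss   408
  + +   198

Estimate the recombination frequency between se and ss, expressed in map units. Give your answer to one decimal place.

The two most frequent classes, + ss (408) and se + (536), are the parental types, so the F1 was + ss / se +.
The recombinant classes are + + and se ss: 198 + 257 = 455.
Recombination frequency = 455/1399 = 0.3252 ≈ 32.5%, i.e. 32.5 map units.

32.5 map units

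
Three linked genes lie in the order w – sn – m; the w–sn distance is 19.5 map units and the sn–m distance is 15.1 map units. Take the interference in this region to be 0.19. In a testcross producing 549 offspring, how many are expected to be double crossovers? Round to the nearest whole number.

13

Map distances give recombination frequencies of 0.195 and 0.151 for the two intervals.
With interference 0.19 (so coincidence = 0.81), expected double-crossover frequency = 0.195 × 0.151 × 0.81 = 0.02385.
Expected number = 0.02385 × 549 = 13.09 ≈ 13.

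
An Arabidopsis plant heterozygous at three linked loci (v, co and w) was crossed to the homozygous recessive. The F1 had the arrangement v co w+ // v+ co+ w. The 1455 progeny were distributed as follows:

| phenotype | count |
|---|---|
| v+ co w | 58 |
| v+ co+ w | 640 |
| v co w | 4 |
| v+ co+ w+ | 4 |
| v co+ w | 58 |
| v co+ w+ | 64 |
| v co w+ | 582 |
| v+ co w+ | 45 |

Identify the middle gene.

The two rarest classes, v co w and v+ co+ w+, are the double crossovers. Comparing them with the parentals, only the w allele has switched, so w is the middle locus and the order is co – w – v.

w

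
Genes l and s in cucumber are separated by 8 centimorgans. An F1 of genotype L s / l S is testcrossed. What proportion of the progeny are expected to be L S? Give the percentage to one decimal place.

4.0%

A map distance of 8 centimorgans corresponds to a recombination frequency of 0.080.
The F1 is L s / l S, so L S is a recombinant gamete class with expected frequency r/2 = 0.080/2 = 0.0400.
That is 0.0400 = 4.0% of the progeny.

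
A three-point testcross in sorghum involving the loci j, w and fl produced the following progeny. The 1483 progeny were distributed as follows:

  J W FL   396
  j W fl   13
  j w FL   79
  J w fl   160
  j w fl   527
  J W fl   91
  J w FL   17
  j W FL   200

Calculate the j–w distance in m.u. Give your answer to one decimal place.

26.3 m.u.

The two most frequent reciprocal classes, J W FL and j w fl, are the parental types, so the F1 was J W FL / j w fl.
The two rarest classes, J w FL and j W fl, are the double crossovers. Comparing them with the parentals, only the w allele has switched, so w is the middle locus and the order is j – w – fl.
Crossovers in the j–w interval produce the single-crossover classes j W FL and J w fl (200 + 160 = 360) plus the double crossovers (30).
RF(j–w) = (360 + 30) / 1483 = 390/1483 = 0.2630 → 26.3 m.u.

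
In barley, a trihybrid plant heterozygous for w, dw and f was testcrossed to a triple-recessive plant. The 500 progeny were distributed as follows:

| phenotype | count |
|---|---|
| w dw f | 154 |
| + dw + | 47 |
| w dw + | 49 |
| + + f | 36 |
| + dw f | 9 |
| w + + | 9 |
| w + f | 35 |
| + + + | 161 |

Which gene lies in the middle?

w

The two most frequent reciprocal classes, w dw f and + + +, are the parental types, so the F1 was w dw f / + + +.
The two rarest classes, + dw f and w + +, are the double crossovers. Comparing them with the parentals, only the w allele has switched, so w is the middle locus and the order is f – w – dw.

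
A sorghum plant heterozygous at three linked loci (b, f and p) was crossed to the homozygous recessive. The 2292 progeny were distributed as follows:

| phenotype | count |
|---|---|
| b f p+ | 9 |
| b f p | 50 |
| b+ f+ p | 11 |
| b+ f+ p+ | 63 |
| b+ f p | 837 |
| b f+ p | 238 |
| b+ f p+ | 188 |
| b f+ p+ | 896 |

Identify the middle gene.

The two most frequent reciprocal classes, b f+ p+ and b+ f p, are the parental types, so the F1 was b f+ p+ / b+ f p.
The two rarest classes, b f p+ and b+ f+ p, are the double crossovers. Comparing them with the parentals, only the f allele has switched, so f is the middle locus and the order is b – f – p.

f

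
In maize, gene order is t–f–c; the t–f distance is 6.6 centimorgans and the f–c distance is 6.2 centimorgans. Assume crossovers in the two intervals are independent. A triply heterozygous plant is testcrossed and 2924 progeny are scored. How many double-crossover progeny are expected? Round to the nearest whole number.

12

Map distances give recombination frequencies of 0.066 and 0.062 for the two intervals.
With no interference, expected double-crossover frequency = 0.066 × 0.062 = 0.00409.
Expected number = 0.00409 × 2924 = 11.97 ≈ 12.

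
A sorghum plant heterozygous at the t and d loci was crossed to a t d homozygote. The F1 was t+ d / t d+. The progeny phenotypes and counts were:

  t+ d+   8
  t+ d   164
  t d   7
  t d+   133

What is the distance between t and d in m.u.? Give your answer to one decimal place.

The recombinant classes are t+ d+ and t d: 8 + 7 = 15.
Recombination frequency = 15/312 = 0.0481 ≈ 4.8%, i.e. 4.8 m.u.

4.8 m.u.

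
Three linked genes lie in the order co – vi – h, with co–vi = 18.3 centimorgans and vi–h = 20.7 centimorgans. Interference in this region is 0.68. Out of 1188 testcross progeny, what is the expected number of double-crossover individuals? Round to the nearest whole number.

14

Map distances give recombination frequencies of 0.183 and 0.207 for the two intervals.
With interference 0.68 (so coincidence = 0.32), expected double-crossover frequency = 0.183 × 0.207 × 0.32 = 0.01212.
Expected number = 0.01212 × 1188 = 14.40 ≈ 14.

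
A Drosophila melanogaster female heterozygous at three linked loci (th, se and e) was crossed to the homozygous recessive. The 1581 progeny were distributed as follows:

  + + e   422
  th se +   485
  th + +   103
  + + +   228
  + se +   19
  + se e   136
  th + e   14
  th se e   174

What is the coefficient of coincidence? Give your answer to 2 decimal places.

The two most frequent reciprocal classes, + + e and th se +, are the parental types, so the F1 was + + e / th se +.
The two rarest classes, th + e and + se +, are the double crossovers. Comparing them with the parentals, only the th allele has switched, so th is the middle locus and the order is e – th – se.
e–th: (402 + 33)/1581 = 0.2751; th–se: (239 + 33)/1581 = 0.1720.
Expected DCO frequency = 0.2751 × 0.1720 ≈ 0.04732; observed = 33/1581 ≈ 0.02087.
Coefficient of coincidence = 0.02087/0.04732 ≈ 0.44.

0.44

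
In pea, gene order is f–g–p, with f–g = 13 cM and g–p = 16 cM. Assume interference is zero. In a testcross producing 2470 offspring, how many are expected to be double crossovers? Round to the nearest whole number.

Map distances give recombination frequencies of 0.130 and 0.160 for the two intervals.
With no interference, expected double-crossover frequency = 0.130 × 0.160 = 0.02080.
Expected number = 0.02080 × 2470 = 51.38 ≈ 51.

51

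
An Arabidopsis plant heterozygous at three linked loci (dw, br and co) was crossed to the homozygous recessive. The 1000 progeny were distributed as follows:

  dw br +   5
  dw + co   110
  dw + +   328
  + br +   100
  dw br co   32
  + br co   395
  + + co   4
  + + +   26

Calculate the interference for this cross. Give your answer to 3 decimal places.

The two most frequent reciprocal classes, dw + + and + br co, are the parental types, so the F1 was dw + + / + br co.
The two rarest classes, dw br + and + + co, are the double crossovers. Comparing them with the parentals, only the br allele has switched, so br is the middle locus and the order is dw – br – co.
dw–br: (58 + 9)/1000 = 0.0670; br–co: (210 + 9)/1000 = 0.2190.
Expected DCO frequency = 0.0670 × 0.2190 ≈ 0.01467; observed = 9/1000 ≈ 0.00900.
Coefficient of coincidence = 0.00900/0.01467 ≈ 0.613; interference = 1 − 0.613 = 0.387.

0.387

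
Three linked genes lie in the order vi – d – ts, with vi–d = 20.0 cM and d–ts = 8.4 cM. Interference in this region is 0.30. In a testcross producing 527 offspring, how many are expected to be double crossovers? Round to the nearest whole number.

6

Map distances give recombination frequencies of 0.200 and 0.084 for the two intervals.
With interference 0.30 (so coincidence = 0.70), expected double-crossover frequency = 0.200 × 0.084 × 0.70 = 0.01176.
Expected number = 0.01176 × 527 = 6.20 ≈ 6.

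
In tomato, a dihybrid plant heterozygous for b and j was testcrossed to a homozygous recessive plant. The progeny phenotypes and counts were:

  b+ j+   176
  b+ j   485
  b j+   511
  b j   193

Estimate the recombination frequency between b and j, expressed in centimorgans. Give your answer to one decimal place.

The two most frequent classes, b+ j (485) and b j+ (511), are the parental types, so the F1 was b+ j / b j+.
The recombinant classes are b+ j+ and b j: 176 + 193 = 369.
Recombination frequency = 369/1365 = 0.2703 ≈ 27.0%, i.e. 27.0 centimorgans.

27.0 centimorgans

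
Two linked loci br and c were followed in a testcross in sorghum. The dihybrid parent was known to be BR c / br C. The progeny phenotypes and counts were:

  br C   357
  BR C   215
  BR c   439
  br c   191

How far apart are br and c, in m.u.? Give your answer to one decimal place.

The recombinant classes are BR C and br c: 215 + 191 = 406.
Recombination frequency = 406/1202 = 0.3378 ≈ 33.8%, i.e. 33.8 m.u.

33.8 m.u.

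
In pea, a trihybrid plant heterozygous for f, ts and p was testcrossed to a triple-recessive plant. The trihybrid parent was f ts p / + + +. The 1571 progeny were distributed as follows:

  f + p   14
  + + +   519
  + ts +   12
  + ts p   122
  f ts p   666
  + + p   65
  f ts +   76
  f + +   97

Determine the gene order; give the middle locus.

ts

The two rarest classes, f + p and + ts +, are the double crossovers. Comparing them with the parentals, only the ts allele has switched, so ts is the middle locus and the order is f – ts – p.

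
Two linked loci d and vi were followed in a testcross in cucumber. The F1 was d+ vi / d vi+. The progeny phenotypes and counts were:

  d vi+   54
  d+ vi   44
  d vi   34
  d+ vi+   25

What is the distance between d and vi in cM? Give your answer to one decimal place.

The recombinant classes are d+ vi+ and d vi: 25 + 34 = 59.
Recombination frequency = 59/157 = 0.3758 ≈ 37.6%, i.e. 37.6 cM.

37.6 cM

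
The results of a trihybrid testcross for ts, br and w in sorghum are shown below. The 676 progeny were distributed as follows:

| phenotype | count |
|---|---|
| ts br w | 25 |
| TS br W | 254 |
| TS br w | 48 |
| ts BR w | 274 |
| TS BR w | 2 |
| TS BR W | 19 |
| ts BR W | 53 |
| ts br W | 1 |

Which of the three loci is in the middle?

The two most frequent reciprocal classes, TS br W and ts BR w, are the parental types, so the F1 was TS br W / ts BR w.
The two rarest classes, ts br W and TS BR w, are the double crossovers. Comparing them with the parentals, only the ts allele has switched, so ts is the middle locus and the order is w – ts – br.

ts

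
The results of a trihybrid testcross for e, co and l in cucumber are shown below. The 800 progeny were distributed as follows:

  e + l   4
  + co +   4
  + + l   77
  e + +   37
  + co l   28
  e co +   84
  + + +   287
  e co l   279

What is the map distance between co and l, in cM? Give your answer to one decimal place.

The two most frequent reciprocal classes, + + + and e co l, are the parental types, so the F1 was + + + / e co l.
The two rarest classes, + co + and e + l, are the double crossovers. Comparing them with the parentals, only the co allele has switched, so co is the middle locus and the order is l – co – e.
Crossovers in the l–co interval produce the single-crossover classes + + l and e co + (77 + 84 = 161) plus the double crossovers (8).
RF(l–co) = (161 + 8) / 800 = 169/800 = 0.2112 → 21.1 cM.

21.1 cM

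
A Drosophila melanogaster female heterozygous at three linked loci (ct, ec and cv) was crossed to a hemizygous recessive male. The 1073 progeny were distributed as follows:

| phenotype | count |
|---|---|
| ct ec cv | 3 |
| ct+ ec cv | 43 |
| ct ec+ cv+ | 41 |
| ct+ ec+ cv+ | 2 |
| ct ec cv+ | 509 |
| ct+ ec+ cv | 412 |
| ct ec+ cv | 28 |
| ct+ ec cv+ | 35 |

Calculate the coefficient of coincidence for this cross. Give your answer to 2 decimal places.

The two most frequent reciprocal classes, ct ec cv+ and ct+ ec+ cv, are the parental types, so the F1 was ct ec cv+ / ct+ ec+ cv.
The two rarest classes, ct ec cv and ct+ ec+ cv+, are the double crossovers. Comparing them with the parentals, only the cv allele has switched, so cv is the middle locus and the order is ec – cv – ct.
ec–cv: (84 + 5)/1073 = 0.0829; cv–ct: (63 + 5)/1073 = 0.0634.
Expected DCO frequency = 0.0829 × 0.0634 ≈ 0.00526; observed = 5/1073 ≈ 0.00466.
Coefficient of coincidence = 0.00466/0.00526 ≈ 0.89.

0.89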